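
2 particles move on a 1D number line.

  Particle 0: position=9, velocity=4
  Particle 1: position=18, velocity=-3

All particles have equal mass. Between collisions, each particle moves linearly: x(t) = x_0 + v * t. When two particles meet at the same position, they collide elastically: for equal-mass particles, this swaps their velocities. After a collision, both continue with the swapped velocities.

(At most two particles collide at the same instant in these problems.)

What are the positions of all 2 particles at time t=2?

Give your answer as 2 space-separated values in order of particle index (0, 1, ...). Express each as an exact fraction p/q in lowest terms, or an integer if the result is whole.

Answer: 12 17

Derivation:
Collision at t=9/7: particles 0 and 1 swap velocities; positions: p0=99/7 p1=99/7; velocities now: v0=-3 v1=4
Advance to t=2 (no further collisions before then); velocities: v0=-3 v1=4; positions = 12 17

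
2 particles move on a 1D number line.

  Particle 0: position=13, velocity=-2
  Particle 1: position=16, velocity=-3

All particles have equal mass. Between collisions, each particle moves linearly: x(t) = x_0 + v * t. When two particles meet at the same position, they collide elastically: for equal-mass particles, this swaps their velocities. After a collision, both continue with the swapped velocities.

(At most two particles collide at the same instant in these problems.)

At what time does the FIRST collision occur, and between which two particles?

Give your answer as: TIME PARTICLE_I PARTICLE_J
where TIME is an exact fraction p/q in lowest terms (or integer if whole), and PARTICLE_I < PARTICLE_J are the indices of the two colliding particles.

Answer: 3 0 1

Derivation:
Pair (0,1): pos 13,16 vel -2,-3 -> gap=3, closing at 1/unit, collide at t=3
Earliest collision: t=3 between 0 and 1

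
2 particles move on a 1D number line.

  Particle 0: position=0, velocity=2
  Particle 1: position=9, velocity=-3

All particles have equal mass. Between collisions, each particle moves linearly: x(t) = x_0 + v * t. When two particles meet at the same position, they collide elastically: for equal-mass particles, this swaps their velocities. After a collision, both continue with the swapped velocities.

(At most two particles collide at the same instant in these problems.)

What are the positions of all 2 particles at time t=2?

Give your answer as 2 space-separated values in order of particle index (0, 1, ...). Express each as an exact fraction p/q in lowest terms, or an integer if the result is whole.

Answer: 3 4

Derivation:
Collision at t=9/5: particles 0 and 1 swap velocities; positions: p0=18/5 p1=18/5; velocities now: v0=-3 v1=2
Advance to t=2 (no further collisions before then); velocities: v0=-3 v1=2; positions = 3 4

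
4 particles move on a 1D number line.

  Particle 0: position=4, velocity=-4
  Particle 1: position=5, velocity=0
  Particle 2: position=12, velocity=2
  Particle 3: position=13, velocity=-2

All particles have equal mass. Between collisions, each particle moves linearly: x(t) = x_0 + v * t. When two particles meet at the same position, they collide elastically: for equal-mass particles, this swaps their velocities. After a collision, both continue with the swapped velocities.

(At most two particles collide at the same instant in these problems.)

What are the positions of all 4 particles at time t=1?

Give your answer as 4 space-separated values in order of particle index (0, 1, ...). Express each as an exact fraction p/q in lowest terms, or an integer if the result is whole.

Answer: 0 5 11 14

Derivation:
Collision at t=1/4: particles 2 and 3 swap velocities; positions: p0=3 p1=5 p2=25/2 p3=25/2; velocities now: v0=-4 v1=0 v2=-2 v3=2
Advance to t=1 (no further collisions before then); velocities: v0=-4 v1=0 v2=-2 v3=2; positions = 0 5 11 14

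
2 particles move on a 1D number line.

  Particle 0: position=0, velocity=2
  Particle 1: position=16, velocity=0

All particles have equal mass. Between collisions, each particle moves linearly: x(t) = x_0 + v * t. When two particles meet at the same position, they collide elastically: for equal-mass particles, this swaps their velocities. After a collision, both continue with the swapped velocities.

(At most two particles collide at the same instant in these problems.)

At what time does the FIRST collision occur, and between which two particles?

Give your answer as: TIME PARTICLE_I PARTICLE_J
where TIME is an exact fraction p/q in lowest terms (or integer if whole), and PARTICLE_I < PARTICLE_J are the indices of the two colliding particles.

Answer: 8 0 1

Derivation:
Pair (0,1): pos 0,16 vel 2,0 -> gap=16, closing at 2/unit, collide at t=8
Earliest collision: t=8 between 0 and 1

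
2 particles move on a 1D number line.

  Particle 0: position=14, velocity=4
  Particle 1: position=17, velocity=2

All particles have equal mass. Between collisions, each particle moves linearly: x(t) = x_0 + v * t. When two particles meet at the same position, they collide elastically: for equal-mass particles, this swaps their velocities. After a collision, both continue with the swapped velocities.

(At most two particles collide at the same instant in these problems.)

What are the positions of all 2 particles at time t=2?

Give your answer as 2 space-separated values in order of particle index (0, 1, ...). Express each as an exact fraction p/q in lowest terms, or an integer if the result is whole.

Collision at t=3/2: particles 0 and 1 swap velocities; positions: p0=20 p1=20; velocities now: v0=2 v1=4
Advance to t=2 (no further collisions before then); velocities: v0=2 v1=4; positions = 21 22

Answer: 21 22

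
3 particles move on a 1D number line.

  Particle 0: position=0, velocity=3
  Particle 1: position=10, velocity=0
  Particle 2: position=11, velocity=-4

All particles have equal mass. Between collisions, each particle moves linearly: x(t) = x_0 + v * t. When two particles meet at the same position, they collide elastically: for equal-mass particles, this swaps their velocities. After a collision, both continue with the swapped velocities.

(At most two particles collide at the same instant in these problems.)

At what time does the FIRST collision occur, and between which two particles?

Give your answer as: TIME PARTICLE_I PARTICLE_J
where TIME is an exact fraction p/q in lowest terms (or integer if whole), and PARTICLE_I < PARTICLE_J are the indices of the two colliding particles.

Answer: 1/4 1 2

Derivation:
Pair (0,1): pos 0,10 vel 3,0 -> gap=10, closing at 3/unit, collide at t=10/3
Pair (1,2): pos 10,11 vel 0,-4 -> gap=1, closing at 4/unit, collide at t=1/4
Earliest collision: t=1/4 between 1 and 2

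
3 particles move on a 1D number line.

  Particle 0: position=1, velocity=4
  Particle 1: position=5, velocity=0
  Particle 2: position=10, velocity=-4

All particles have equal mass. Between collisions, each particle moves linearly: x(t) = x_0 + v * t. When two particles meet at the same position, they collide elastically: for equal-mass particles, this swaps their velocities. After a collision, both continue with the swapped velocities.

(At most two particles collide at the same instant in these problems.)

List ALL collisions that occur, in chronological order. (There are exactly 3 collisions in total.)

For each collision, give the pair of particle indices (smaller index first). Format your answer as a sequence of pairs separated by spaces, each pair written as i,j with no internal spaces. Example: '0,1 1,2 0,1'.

Collision at t=1: particles 0 and 1 swap velocities; positions: p0=5 p1=5 p2=6; velocities now: v0=0 v1=4 v2=-4
Collision at t=9/8: particles 1 and 2 swap velocities; positions: p0=5 p1=11/2 p2=11/2; velocities now: v0=0 v1=-4 v2=4
Collision at t=5/4: particles 0 and 1 swap velocities; positions: p0=5 p1=5 p2=6; velocities now: v0=-4 v1=0 v2=4

Answer: 0,1 1,2 0,1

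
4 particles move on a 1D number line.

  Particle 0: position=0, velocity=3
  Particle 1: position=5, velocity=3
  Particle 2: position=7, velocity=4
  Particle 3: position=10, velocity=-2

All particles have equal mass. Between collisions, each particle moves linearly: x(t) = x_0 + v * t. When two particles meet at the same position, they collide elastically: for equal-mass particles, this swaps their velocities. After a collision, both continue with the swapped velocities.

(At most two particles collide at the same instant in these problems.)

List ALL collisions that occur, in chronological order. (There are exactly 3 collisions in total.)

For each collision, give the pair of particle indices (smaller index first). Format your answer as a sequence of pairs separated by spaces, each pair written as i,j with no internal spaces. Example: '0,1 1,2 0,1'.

Collision at t=1/2: particles 2 and 3 swap velocities; positions: p0=3/2 p1=13/2 p2=9 p3=9; velocities now: v0=3 v1=3 v2=-2 v3=4
Collision at t=1: particles 1 and 2 swap velocities; positions: p0=3 p1=8 p2=8 p3=11; velocities now: v0=3 v1=-2 v2=3 v3=4
Collision at t=2: particles 0 and 1 swap velocities; positions: p0=6 p1=6 p2=11 p3=15; velocities now: v0=-2 v1=3 v2=3 v3=4

Answer: 2,3 1,2 0,1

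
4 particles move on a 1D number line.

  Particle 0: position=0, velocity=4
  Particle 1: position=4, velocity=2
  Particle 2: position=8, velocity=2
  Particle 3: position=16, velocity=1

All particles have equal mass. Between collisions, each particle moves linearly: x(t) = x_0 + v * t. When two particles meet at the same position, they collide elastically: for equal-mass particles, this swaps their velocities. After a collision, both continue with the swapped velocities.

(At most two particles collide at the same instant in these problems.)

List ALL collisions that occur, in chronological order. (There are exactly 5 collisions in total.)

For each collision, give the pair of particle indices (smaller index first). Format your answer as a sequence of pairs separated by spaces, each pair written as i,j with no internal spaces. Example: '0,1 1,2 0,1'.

Collision at t=2: particles 0 and 1 swap velocities; positions: p0=8 p1=8 p2=12 p3=18; velocities now: v0=2 v1=4 v2=2 v3=1
Collision at t=4: particles 1 and 2 swap velocities; positions: p0=12 p1=16 p2=16 p3=20; velocities now: v0=2 v1=2 v2=4 v3=1
Collision at t=16/3: particles 2 and 3 swap velocities; positions: p0=44/3 p1=56/3 p2=64/3 p3=64/3; velocities now: v0=2 v1=2 v2=1 v3=4
Collision at t=8: particles 1 and 2 swap velocities; positions: p0=20 p1=24 p2=24 p3=32; velocities now: v0=2 v1=1 v2=2 v3=4
Collision at t=12: particles 0 and 1 swap velocities; positions: p0=28 p1=28 p2=32 p3=48; velocities now: v0=1 v1=2 v2=2 v3=4

Answer: 0,1 1,2 2,3 1,2 0,1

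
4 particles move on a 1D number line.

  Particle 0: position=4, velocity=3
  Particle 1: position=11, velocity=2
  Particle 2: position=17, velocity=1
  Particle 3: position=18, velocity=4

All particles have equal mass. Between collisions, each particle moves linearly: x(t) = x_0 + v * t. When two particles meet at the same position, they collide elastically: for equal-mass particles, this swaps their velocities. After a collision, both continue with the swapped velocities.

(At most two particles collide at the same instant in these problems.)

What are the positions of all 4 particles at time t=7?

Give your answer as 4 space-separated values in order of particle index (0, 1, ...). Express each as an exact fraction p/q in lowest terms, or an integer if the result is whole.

Collision at t=6: particles 1 and 2 swap velocities; positions: p0=22 p1=23 p2=23 p3=42; velocities now: v0=3 v1=1 v2=2 v3=4
Collision at t=13/2: particles 0 and 1 swap velocities; positions: p0=47/2 p1=47/2 p2=24 p3=44; velocities now: v0=1 v1=3 v2=2 v3=4
Collision at t=7: particles 1 and 2 swap velocities; positions: p0=24 p1=25 p2=25 p3=46; velocities now: v0=1 v1=2 v2=3 v3=4
Advance to t=7 (no further collisions before then); velocities: v0=1 v1=2 v2=3 v3=4; positions = 24 25 25 46

Answer: 24 25 25 46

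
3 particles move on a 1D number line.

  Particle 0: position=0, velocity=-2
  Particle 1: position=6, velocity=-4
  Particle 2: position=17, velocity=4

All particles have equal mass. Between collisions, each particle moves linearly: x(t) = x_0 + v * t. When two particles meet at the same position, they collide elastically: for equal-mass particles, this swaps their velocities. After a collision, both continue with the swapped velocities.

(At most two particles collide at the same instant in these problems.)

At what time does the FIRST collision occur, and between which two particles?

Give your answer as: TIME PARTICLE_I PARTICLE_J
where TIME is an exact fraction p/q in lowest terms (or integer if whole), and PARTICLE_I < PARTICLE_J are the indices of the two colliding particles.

Answer: 3 0 1

Derivation:
Pair (0,1): pos 0,6 vel -2,-4 -> gap=6, closing at 2/unit, collide at t=3
Pair (1,2): pos 6,17 vel -4,4 -> not approaching (rel speed -8 <= 0)
Earliest collision: t=3 between 0 and 1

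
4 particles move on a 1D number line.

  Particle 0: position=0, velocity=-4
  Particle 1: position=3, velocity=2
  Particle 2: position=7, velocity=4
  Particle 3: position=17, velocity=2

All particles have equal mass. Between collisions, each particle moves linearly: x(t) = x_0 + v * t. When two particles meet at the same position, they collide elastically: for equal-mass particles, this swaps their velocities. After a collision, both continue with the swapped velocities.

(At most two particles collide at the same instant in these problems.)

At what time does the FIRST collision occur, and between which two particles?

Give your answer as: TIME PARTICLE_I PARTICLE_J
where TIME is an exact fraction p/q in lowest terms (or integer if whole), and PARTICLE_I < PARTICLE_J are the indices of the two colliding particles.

Pair (0,1): pos 0,3 vel -4,2 -> not approaching (rel speed -6 <= 0)
Pair (1,2): pos 3,7 vel 2,4 -> not approaching (rel speed -2 <= 0)
Pair (2,3): pos 7,17 vel 4,2 -> gap=10, closing at 2/unit, collide at t=5
Earliest collision: t=5 between 2 and 3

Answer: 5 2 3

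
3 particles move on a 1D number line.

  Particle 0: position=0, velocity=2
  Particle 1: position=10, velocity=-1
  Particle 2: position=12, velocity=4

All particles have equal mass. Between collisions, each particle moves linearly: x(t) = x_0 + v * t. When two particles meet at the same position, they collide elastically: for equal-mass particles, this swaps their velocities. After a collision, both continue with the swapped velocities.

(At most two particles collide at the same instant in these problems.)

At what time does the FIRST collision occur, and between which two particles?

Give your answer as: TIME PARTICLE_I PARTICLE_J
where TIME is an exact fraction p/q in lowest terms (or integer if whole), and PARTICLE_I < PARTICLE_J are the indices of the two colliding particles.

Pair (0,1): pos 0,10 vel 2,-1 -> gap=10, closing at 3/unit, collide at t=10/3
Pair (1,2): pos 10,12 vel -1,4 -> not approaching (rel speed -5 <= 0)
Earliest collision: t=10/3 between 0 and 1

Answer: 10/3 0 1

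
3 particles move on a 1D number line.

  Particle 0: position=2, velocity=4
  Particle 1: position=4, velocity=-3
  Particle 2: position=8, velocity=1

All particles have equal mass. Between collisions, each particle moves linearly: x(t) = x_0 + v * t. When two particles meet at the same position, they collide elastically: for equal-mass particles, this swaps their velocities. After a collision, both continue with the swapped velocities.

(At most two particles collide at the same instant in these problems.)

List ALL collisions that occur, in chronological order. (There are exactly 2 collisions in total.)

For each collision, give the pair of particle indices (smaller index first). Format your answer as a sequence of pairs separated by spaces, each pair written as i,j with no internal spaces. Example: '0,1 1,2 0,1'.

Answer: 0,1 1,2

Derivation:
Collision at t=2/7: particles 0 and 1 swap velocities; positions: p0=22/7 p1=22/7 p2=58/7; velocities now: v0=-3 v1=4 v2=1
Collision at t=2: particles 1 and 2 swap velocities; positions: p0=-2 p1=10 p2=10; velocities now: v0=-3 v1=1 v2=4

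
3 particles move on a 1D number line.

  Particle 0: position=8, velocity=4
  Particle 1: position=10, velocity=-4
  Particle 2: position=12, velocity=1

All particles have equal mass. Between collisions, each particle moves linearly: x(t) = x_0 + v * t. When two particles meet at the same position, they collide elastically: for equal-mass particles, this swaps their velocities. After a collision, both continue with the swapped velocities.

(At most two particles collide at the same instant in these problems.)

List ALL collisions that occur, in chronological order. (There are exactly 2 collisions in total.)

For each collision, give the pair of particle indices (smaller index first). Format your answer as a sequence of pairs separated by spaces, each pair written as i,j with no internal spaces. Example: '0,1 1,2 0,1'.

Answer: 0,1 1,2

Derivation:
Collision at t=1/4: particles 0 and 1 swap velocities; positions: p0=9 p1=9 p2=49/4; velocities now: v0=-4 v1=4 v2=1
Collision at t=4/3: particles 1 and 2 swap velocities; positions: p0=14/3 p1=40/3 p2=40/3; velocities now: v0=-4 v1=1 v2=4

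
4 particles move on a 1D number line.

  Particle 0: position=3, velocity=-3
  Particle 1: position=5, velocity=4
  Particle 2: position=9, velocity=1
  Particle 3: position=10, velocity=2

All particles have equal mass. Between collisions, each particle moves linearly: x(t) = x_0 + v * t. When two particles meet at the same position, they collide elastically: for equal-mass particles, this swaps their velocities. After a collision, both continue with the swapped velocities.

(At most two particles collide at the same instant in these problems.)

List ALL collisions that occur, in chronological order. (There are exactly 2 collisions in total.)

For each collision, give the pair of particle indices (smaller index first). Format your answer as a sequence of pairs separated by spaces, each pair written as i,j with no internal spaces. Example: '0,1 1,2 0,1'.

Collision at t=4/3: particles 1 and 2 swap velocities; positions: p0=-1 p1=31/3 p2=31/3 p3=38/3; velocities now: v0=-3 v1=1 v2=4 v3=2
Collision at t=5/2: particles 2 and 3 swap velocities; positions: p0=-9/2 p1=23/2 p2=15 p3=15; velocities now: v0=-3 v1=1 v2=2 v3=4

Answer: 1,2 2,3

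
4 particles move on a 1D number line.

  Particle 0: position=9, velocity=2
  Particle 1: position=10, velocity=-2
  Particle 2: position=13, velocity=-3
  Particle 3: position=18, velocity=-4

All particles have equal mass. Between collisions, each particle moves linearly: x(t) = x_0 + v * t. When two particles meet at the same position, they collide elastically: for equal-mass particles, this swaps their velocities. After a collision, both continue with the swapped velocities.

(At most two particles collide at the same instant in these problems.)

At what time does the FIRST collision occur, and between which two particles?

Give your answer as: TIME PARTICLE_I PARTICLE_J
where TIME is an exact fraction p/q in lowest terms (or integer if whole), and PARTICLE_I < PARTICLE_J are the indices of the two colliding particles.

Answer: 1/4 0 1

Derivation:
Pair (0,1): pos 9,10 vel 2,-2 -> gap=1, closing at 4/unit, collide at t=1/4
Pair (1,2): pos 10,13 vel -2,-3 -> gap=3, closing at 1/unit, collide at t=3
Pair (2,3): pos 13,18 vel -3,-4 -> gap=5, closing at 1/unit, collide at t=5
Earliest collision: t=1/4 between 0 and 1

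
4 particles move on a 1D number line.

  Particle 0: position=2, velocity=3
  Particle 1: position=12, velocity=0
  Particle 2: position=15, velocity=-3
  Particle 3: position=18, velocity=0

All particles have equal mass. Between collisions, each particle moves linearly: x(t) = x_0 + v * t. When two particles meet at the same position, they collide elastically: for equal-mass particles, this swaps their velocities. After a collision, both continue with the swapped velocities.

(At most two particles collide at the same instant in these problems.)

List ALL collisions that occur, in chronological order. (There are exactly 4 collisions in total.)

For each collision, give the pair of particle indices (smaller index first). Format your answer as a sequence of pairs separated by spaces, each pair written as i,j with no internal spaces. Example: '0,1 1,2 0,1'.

Collision at t=1: particles 1 and 2 swap velocities; positions: p0=5 p1=12 p2=12 p3=18; velocities now: v0=3 v1=-3 v2=0 v3=0
Collision at t=13/6: particles 0 and 1 swap velocities; positions: p0=17/2 p1=17/2 p2=12 p3=18; velocities now: v0=-3 v1=3 v2=0 v3=0
Collision at t=10/3: particles 1 and 2 swap velocities; positions: p0=5 p1=12 p2=12 p3=18; velocities now: v0=-3 v1=0 v2=3 v3=0
Collision at t=16/3: particles 2 and 3 swap velocities; positions: p0=-1 p1=12 p2=18 p3=18; velocities now: v0=-3 v1=0 v2=0 v3=3

Answer: 1,2 0,1 1,2 2,3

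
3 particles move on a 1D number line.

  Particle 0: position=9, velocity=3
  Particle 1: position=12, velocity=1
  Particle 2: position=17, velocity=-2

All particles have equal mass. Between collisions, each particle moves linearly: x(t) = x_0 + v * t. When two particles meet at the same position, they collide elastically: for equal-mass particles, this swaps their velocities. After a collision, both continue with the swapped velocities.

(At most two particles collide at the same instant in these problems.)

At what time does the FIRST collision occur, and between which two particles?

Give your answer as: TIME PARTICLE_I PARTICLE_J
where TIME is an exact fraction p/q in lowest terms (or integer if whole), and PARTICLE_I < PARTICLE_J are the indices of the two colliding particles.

Answer: 3/2 0 1

Derivation:
Pair (0,1): pos 9,12 vel 3,1 -> gap=3, closing at 2/unit, collide at t=3/2
Pair (1,2): pos 12,17 vel 1,-2 -> gap=5, closing at 3/unit, collide at t=5/3
Earliest collision: t=3/2 between 0 and 1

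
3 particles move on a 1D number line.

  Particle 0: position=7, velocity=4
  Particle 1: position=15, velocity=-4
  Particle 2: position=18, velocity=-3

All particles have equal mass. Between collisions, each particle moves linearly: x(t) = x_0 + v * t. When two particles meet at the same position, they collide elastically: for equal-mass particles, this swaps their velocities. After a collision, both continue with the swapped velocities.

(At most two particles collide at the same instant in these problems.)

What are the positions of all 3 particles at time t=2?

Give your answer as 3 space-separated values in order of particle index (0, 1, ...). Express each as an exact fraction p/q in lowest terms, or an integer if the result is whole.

Collision at t=1: particles 0 and 1 swap velocities; positions: p0=11 p1=11 p2=15; velocities now: v0=-4 v1=4 v2=-3
Collision at t=11/7: particles 1 and 2 swap velocities; positions: p0=61/7 p1=93/7 p2=93/7; velocities now: v0=-4 v1=-3 v2=4
Advance to t=2 (no further collisions before then); velocities: v0=-4 v1=-3 v2=4; positions = 7 12 15

Answer: 7 12 15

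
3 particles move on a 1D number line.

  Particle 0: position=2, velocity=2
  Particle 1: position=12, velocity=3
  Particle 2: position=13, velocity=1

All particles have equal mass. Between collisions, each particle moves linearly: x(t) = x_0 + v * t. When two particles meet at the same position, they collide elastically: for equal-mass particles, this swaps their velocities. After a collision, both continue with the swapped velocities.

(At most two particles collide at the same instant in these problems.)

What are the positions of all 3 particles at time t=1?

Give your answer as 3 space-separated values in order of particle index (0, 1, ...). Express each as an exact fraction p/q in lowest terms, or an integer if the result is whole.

Answer: 4 14 15

Derivation:
Collision at t=1/2: particles 1 and 2 swap velocities; positions: p0=3 p1=27/2 p2=27/2; velocities now: v0=2 v1=1 v2=3
Advance to t=1 (no further collisions before then); velocities: v0=2 v1=1 v2=3; positions = 4 14 15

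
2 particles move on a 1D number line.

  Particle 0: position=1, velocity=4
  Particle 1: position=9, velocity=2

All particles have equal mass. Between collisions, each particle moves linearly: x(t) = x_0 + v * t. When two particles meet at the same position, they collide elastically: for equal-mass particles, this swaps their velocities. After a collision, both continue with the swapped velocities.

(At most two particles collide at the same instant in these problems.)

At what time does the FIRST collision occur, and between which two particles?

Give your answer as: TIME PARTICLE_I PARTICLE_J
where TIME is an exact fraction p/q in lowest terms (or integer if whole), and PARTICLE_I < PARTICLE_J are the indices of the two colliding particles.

Pair (0,1): pos 1,9 vel 4,2 -> gap=8, closing at 2/unit, collide at t=4
Earliest collision: t=4 between 0 and 1

Answer: 4 0 1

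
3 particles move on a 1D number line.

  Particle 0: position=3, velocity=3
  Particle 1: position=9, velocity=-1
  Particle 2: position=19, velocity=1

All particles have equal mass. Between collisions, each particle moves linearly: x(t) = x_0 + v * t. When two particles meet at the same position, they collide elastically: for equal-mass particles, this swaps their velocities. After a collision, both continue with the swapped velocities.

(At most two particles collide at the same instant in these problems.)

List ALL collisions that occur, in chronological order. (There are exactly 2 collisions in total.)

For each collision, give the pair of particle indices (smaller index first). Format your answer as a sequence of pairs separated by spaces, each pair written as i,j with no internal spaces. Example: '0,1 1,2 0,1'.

Answer: 0,1 1,2

Derivation:
Collision at t=3/2: particles 0 and 1 swap velocities; positions: p0=15/2 p1=15/2 p2=41/2; velocities now: v0=-1 v1=3 v2=1
Collision at t=8: particles 1 and 2 swap velocities; positions: p0=1 p1=27 p2=27; velocities now: v0=-1 v1=1 v2=3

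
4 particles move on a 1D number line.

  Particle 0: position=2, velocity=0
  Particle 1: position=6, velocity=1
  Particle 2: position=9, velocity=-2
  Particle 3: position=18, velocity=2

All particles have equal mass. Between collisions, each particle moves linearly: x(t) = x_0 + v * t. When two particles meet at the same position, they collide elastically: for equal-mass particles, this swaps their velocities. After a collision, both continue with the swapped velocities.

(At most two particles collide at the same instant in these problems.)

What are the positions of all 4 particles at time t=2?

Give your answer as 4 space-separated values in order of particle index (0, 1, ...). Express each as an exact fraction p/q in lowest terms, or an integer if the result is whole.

Answer: 2 5 8 22

Derivation:
Collision at t=1: particles 1 and 2 swap velocities; positions: p0=2 p1=7 p2=7 p3=20; velocities now: v0=0 v1=-2 v2=1 v3=2
Advance to t=2 (no further collisions before then); velocities: v0=0 v1=-2 v2=1 v3=2; positions = 2 5 8 22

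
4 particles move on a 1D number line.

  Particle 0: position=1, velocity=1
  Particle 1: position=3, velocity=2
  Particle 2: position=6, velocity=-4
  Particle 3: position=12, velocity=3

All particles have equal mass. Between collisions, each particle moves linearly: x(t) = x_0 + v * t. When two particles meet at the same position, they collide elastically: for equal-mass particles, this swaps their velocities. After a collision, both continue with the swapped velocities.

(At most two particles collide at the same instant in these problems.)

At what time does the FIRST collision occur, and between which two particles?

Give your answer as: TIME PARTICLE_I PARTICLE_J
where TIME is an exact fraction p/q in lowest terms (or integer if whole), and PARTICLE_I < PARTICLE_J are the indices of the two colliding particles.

Pair (0,1): pos 1,3 vel 1,2 -> not approaching (rel speed -1 <= 0)
Pair (1,2): pos 3,6 vel 2,-4 -> gap=3, closing at 6/unit, collide at t=1/2
Pair (2,3): pos 6,12 vel -4,3 -> not approaching (rel speed -7 <= 0)
Earliest collision: t=1/2 between 1 and 2

Answer: 1/2 1 2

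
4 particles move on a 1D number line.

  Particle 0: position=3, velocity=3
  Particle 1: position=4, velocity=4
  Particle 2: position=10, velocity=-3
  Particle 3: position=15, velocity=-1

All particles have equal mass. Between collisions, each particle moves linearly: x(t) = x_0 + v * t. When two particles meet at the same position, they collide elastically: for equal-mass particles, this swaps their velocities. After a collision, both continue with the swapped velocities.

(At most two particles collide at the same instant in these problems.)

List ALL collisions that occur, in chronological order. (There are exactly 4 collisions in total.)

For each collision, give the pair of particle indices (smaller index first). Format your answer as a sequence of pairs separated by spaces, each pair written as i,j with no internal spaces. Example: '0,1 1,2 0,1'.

Answer: 1,2 0,1 2,3 1,2

Derivation:
Collision at t=6/7: particles 1 and 2 swap velocities; positions: p0=39/7 p1=52/7 p2=52/7 p3=99/7; velocities now: v0=3 v1=-3 v2=4 v3=-1
Collision at t=7/6: particles 0 and 1 swap velocities; positions: p0=13/2 p1=13/2 p2=26/3 p3=83/6; velocities now: v0=-3 v1=3 v2=4 v3=-1
Collision at t=11/5: particles 2 and 3 swap velocities; positions: p0=17/5 p1=48/5 p2=64/5 p3=64/5; velocities now: v0=-3 v1=3 v2=-1 v3=4
Collision at t=3: particles 1 and 2 swap velocities; positions: p0=1 p1=12 p2=12 p3=16; velocities now: v0=-3 v1=-1 v2=3 v3=4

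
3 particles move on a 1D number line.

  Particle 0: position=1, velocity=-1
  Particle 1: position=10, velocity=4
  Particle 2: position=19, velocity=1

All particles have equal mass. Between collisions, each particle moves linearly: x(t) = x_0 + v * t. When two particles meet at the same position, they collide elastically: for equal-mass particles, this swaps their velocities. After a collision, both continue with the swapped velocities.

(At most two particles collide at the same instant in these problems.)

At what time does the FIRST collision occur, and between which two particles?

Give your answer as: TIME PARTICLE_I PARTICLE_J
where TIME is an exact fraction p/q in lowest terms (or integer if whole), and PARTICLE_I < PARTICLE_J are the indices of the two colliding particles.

Pair (0,1): pos 1,10 vel -1,4 -> not approaching (rel speed -5 <= 0)
Pair (1,2): pos 10,19 vel 4,1 -> gap=9, closing at 3/unit, collide at t=3
Earliest collision: t=3 between 1 and 2

Answer: 3 1 2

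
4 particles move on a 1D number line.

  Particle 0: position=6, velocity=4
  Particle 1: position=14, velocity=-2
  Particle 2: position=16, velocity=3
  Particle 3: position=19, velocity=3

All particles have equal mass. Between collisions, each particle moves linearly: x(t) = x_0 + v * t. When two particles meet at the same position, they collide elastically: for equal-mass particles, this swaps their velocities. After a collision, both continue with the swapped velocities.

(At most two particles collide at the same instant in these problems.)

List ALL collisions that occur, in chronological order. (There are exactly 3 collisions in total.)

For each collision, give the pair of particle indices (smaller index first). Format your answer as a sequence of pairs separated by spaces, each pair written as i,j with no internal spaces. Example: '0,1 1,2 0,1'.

Collision at t=4/3: particles 0 and 1 swap velocities; positions: p0=34/3 p1=34/3 p2=20 p3=23; velocities now: v0=-2 v1=4 v2=3 v3=3
Collision at t=10: particles 1 and 2 swap velocities; positions: p0=-6 p1=46 p2=46 p3=49; velocities now: v0=-2 v1=3 v2=4 v3=3
Collision at t=13: particles 2 and 3 swap velocities; positions: p0=-12 p1=55 p2=58 p3=58; velocities now: v0=-2 v1=3 v2=3 v3=4

Answer: 0,1 1,2 2,3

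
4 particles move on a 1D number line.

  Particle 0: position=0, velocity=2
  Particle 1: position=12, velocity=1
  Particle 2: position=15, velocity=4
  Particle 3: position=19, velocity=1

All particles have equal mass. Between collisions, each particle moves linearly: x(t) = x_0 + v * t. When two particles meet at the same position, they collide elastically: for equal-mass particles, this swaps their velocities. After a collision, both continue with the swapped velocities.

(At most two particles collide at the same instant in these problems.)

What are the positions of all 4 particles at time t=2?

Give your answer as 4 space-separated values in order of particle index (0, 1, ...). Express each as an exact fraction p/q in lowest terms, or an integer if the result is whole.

Answer: 4 14 21 23

Derivation:
Collision at t=4/3: particles 2 and 3 swap velocities; positions: p0=8/3 p1=40/3 p2=61/3 p3=61/3; velocities now: v0=2 v1=1 v2=1 v3=4
Advance to t=2 (no further collisions before then); velocities: v0=2 v1=1 v2=1 v3=4; positions = 4 14 21 23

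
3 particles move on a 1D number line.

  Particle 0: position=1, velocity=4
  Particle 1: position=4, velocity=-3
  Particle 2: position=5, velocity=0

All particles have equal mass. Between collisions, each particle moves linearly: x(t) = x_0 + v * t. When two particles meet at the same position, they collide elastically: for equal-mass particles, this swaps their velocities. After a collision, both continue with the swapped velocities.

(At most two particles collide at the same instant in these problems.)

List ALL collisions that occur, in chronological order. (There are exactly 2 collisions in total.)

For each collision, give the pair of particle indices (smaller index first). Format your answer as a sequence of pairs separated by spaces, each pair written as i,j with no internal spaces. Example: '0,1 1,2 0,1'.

Answer: 0,1 1,2

Derivation:
Collision at t=3/7: particles 0 and 1 swap velocities; positions: p0=19/7 p1=19/7 p2=5; velocities now: v0=-3 v1=4 v2=0
Collision at t=1: particles 1 and 2 swap velocities; positions: p0=1 p1=5 p2=5; velocities now: v0=-3 v1=0 v2=4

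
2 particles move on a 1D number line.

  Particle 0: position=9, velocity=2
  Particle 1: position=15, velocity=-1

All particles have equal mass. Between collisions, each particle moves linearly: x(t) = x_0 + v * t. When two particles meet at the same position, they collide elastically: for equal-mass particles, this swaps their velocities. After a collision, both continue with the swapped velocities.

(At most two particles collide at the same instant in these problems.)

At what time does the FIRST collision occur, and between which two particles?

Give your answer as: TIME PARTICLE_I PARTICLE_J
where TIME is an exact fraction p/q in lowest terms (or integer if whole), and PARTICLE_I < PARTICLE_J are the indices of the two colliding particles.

Answer: 2 0 1

Derivation:
Pair (0,1): pos 9,15 vel 2,-1 -> gap=6, closing at 3/unit, collide at t=2
Earliest collision: t=2 between 0 and 1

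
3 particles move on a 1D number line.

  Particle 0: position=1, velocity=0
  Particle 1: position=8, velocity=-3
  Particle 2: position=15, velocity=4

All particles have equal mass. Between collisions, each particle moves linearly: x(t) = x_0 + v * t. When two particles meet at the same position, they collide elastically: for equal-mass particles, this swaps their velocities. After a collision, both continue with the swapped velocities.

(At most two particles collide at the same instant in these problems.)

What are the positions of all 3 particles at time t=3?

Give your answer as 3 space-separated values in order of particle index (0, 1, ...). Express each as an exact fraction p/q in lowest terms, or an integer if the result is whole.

Answer: -1 1 27

Derivation:
Collision at t=7/3: particles 0 and 1 swap velocities; positions: p0=1 p1=1 p2=73/3; velocities now: v0=-3 v1=0 v2=4
Advance to t=3 (no further collisions before then); velocities: v0=-3 v1=0 v2=4; positions = -1 1 27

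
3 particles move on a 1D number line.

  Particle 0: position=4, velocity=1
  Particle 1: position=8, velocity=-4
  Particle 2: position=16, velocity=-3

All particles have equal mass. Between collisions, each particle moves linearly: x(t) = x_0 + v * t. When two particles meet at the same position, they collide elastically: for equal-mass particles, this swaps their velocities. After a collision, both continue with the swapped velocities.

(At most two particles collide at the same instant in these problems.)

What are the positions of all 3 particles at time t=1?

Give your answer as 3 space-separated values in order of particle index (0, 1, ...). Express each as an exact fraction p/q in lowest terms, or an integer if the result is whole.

Answer: 4 5 13

Derivation:
Collision at t=4/5: particles 0 and 1 swap velocities; positions: p0=24/5 p1=24/5 p2=68/5; velocities now: v0=-4 v1=1 v2=-3
Advance to t=1 (no further collisions before then); velocities: v0=-4 v1=1 v2=-3; positions = 4 5 13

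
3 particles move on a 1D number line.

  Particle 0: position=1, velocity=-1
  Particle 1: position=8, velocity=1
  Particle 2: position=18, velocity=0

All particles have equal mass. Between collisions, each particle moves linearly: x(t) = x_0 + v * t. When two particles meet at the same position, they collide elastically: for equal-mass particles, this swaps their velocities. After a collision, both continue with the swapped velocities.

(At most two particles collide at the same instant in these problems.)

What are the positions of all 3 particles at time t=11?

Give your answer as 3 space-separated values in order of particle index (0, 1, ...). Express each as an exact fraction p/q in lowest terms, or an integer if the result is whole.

Answer: -10 18 19

Derivation:
Collision at t=10: particles 1 and 2 swap velocities; positions: p0=-9 p1=18 p2=18; velocities now: v0=-1 v1=0 v2=1
Advance to t=11 (no further collisions before then); velocities: v0=-1 v1=0 v2=1; positions = -10 18 19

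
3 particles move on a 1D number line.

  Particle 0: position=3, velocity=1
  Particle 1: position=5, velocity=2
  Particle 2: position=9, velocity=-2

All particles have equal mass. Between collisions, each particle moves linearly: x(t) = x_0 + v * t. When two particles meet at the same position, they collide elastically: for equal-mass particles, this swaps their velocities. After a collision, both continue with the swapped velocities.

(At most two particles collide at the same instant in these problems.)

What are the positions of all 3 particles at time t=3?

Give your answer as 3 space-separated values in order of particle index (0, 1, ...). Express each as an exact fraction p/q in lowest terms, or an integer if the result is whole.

Answer: 3 6 11

Derivation:
Collision at t=1: particles 1 and 2 swap velocities; positions: p0=4 p1=7 p2=7; velocities now: v0=1 v1=-2 v2=2
Collision at t=2: particles 0 and 1 swap velocities; positions: p0=5 p1=5 p2=9; velocities now: v0=-2 v1=1 v2=2
Advance to t=3 (no further collisions before then); velocities: v0=-2 v1=1 v2=2; positions = 3 6 11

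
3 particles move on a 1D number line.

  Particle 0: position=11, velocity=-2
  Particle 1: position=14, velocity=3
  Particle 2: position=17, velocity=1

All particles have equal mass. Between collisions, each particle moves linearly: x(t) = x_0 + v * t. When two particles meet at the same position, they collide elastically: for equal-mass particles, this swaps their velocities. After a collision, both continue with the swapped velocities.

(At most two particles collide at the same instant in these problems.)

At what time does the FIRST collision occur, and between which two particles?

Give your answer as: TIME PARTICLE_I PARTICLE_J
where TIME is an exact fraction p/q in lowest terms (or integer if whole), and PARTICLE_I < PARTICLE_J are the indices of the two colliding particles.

Answer: 3/2 1 2

Derivation:
Pair (0,1): pos 11,14 vel -2,3 -> not approaching (rel speed -5 <= 0)
Pair (1,2): pos 14,17 vel 3,1 -> gap=3, closing at 2/unit, collide at t=3/2
Earliest collision: t=3/2 between 1 and 2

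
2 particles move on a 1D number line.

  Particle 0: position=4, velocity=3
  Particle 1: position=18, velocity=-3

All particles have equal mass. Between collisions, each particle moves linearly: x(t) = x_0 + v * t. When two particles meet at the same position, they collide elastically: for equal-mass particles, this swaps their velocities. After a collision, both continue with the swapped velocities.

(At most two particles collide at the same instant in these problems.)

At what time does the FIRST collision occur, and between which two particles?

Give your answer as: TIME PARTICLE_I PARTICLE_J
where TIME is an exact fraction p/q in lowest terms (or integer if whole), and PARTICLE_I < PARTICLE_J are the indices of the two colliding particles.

Answer: 7/3 0 1

Derivation:
Pair (0,1): pos 4,18 vel 3,-3 -> gap=14, closing at 6/unit, collide at t=7/3
Earliest collision: t=7/3 between 0 and 1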